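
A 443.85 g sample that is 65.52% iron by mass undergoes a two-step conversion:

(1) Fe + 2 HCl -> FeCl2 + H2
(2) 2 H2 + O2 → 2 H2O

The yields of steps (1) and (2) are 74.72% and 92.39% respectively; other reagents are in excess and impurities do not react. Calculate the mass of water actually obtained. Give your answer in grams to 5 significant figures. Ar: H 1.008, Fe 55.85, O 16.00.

64.760 g

Pure Fe = 443.85 × 0.6552 = 290.811 g.
M(Fe) = 55.85 g/mol.
M(H2O) = 2(1.008) + 16.00 = 18.016 g/mol.
n(Fe) = 290.811 / 55.85 = 5.20699 mol.
Step 1 (Fe:H2 = 1:1): theoretical n(H2) = 5.20699 mol; at 74.72% yield, n(H2) = 3.89066 mol.
Step 2 (H2:H2O = 2:2): theoretical n(H2O) = 3.89066 mol, so theoretical mass = 3.89066 × 18.016 = 70.0942 g.
At 92.39% yield, actual mass of H2O = 70.0942 × 0.9239 = 64.7600 g.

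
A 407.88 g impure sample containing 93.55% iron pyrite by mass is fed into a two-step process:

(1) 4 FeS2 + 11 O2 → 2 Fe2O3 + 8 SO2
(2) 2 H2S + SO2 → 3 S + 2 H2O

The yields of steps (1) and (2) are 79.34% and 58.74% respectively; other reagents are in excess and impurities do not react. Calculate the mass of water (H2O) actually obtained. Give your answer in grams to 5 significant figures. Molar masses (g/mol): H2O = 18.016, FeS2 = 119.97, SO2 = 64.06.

106.82 g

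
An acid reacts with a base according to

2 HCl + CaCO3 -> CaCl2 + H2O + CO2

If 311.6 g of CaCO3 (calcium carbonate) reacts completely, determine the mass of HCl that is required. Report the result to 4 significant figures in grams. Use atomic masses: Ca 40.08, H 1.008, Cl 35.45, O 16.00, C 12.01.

M(CaCO3) = 40.08 + 12.01 + 3(16.00) = 100.09 g/mol.
M(HCl) = 1.008 + 35.45 = 36.458 g/mol.
n(CaCO3) = 311.60 g / 100.09 g/mol = 3.1132 mol.
From the equation the CaCO3:HCl mole ratio is 1:2, so n(HCl) = 3.1132 × 2/1 = 6.2264 mol.
Mass of HCl = 6.2264 mol × 36.458 g/mol = 227.00 g.

227.0 g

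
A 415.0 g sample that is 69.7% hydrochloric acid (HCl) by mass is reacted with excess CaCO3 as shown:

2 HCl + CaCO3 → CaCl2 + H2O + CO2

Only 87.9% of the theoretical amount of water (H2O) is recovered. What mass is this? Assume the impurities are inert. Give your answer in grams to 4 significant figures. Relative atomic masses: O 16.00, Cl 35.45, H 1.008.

Pure HCl available = 415.0 g × 0.697 = 289.25 g.
M(HCl) = 1.008 + 35.45 = 36.458 g/mol.
M(H2O) = 2(1.008) + 16.00 = 18.016 g/mol.
n(HCl) = 289.25 g / 36.458 g/mol = 7.9339 mol.
From the equation the HCl:H2O mole ratio is 2:1, so n(H2O) = 7.9339 × 1/2 = 3.9670 mol.
Mass of H2O = 3.9670 mol × 18.016 g/mol = 71.469 g.
Actual mass collected = 71.469 g × 0.879 = 62.821 g.

62.82 g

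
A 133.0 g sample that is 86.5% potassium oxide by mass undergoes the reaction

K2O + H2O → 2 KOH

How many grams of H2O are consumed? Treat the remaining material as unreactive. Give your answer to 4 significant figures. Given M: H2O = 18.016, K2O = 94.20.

Mass of pure K2O = 133.0 g × 0.865 = 115.05 g.
n(K2O) = 115.05 g / 94.20 g/mol = 1.2213 mol.
From the equation the K2O:H2O mole ratio is 1:1, so n(H2O) = 1.2213 × 1/1 = 1.2213 mol.
Mass of H2O = 1.2213 mol × 18.016 g/mol = 22.003 g.

22.00 g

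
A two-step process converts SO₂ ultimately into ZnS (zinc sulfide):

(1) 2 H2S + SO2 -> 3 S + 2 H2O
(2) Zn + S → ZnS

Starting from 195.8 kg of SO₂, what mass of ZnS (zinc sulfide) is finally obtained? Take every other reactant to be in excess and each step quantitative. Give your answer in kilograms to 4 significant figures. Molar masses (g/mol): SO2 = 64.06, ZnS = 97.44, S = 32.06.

195.8 kg = 195800 g.
n(SO2) = 195800 / 64.06 = 3056.5 mol.
Step 1 gives a 1:3 ratio of SO2 to S, so n(S) = 9169.5 mol.
In step 2 the S:ZnS ratio is 1:1, so n(ZnS) = 9169.5 mol.
Mass of ZnS = 9169.5 × 97.44 = 893480 g = 893.5 kg.

893.5 kg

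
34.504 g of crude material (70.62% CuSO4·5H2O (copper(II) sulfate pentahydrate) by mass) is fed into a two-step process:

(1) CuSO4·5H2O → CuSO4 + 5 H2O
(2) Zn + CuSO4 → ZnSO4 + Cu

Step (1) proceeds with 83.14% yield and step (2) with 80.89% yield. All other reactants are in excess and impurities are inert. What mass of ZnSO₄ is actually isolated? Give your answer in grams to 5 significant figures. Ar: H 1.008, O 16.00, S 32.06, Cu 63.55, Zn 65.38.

Pure CuSO4·5H2O = 34.504 × 0.7062 = 24.3667 g.
M(CuSO4·5H2O) = 63.55 + 32.06 + 9(16.00) + 10(1.008) = 249.69 g/mol.
M(ZnSO4) = 65.38 + 32.06 + 4(16.00) = 161.44 g/mol.
n(CuSO4·5H2O) = 24.3667 / 249.69 = 0.0975879 mol.
Step 1 (CuSO4·5H2O:CuSO4 = 1:1): theoretical n(CuSO4) = 0.0975879 mol; at 83.14% yield, n(CuSO4) = 0.0811346 mol.
Step 2 (CuSO4:ZnSO4 = 1:1): theoretical n(ZnSO4) = 0.0811346 mol, so theoretical mass = 0.0811346 × 161.44 = 13.0984 g.
At 80.89% yield, actual mass of ZnSO4 = 13.0984 × 0.8089 = 10.5953 g.

10.595 g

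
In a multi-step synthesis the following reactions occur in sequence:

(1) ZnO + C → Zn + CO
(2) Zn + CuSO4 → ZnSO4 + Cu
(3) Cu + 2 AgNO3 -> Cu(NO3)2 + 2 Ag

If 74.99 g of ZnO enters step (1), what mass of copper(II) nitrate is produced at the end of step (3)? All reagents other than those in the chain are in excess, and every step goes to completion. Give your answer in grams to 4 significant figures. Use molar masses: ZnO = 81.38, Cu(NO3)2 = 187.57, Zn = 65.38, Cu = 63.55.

172.8 g

n(ZnO) = 74.99 / 81.38 = 0.92148 mol.
Reaction (1): ZnO→Zn ratio 1:1 ⇒ n(Zn) = 0.92148 mol.
Reaction (2): Zn→Cu ratio 1:1 ⇒ n(Cu) = 0.92148 mol.
Reaction (3): Cu→Cu(NO3)2 ratio 1:1 ⇒ n(Cu(NO3)2) = 0.92148 mol.
Mass of Cu(NO3)2 = 0.92148 × 187.57 = 172.84 g.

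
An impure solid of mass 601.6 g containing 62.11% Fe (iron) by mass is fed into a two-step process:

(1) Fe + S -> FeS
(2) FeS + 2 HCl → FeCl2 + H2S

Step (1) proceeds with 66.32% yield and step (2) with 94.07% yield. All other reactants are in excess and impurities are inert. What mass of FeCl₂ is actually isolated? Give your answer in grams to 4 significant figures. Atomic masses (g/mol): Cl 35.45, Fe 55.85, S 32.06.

Pure Fe = 601.6 × 0.6211 = 373.65 g.
M(Fe) = 55.85 g/mol.
M(FeCl2) = 55.85 + 2(35.45) = 126.75 g/mol.
n(Fe) = 373.65 / 55.85 = 6.6903 mol.
Step 1 (Fe:FeS = 1:1): theoretical n(FeS) = 6.6903 mol; at 66.32% yield, n(FeS) = 4.4370 mol.
Step 2 (FeS:FeCl2 = 1:1): theoretical n(FeCl2) = 4.4370 mol, so theoretical mass = 4.4370 × 126.75 = 562.39 g.
At 94.07% yield, actual mass of FeCl2 = 562.39 × 0.9407 = 529.04 g.

529.0 g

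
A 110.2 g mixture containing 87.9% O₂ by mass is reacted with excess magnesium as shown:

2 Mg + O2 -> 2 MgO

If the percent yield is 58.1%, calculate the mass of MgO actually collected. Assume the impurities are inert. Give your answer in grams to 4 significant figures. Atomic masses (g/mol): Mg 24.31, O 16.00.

Pure O2 available = 110.2 g × 0.879 = 96.866 g.
M(O2) = 2(16.00) = 32.00 g/mol.
M(MgO) = 24.31 + 16.00 = 40.31 g/mol.
n(O2) = 96.866 g / 32.00 g/mol = 3.0271 mol.
From the equation the O2:MgO mole ratio is 1:2, so n(MgO) = 3.0271 × 2/1 = 6.0541 mol.
Mass of MgO = 6.0541 mol × 40.31 g/mol = 244.04 g.
Actual mass collected = 244.04 g × 0.581 = 141.79 g.

141.8 g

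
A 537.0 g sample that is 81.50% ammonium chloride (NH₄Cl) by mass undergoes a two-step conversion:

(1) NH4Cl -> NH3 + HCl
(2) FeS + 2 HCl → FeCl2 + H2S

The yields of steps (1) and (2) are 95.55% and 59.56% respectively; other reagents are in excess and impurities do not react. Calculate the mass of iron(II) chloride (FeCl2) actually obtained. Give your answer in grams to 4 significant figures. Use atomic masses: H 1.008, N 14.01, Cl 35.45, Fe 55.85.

Pure NH4Cl = 537.0 × 0.8150 = 437.65 g.
M(NH4Cl) = 14.01 + 4(1.008) + 35.45 = 53.492 g/mol.
M(FeCl2) = 55.85 + 2(35.45) = 126.75 g/mol.
n(NH4Cl) = 437.65 / 53.492 = 8.1817 mol.
Step 1 (NH4Cl:HCl = 1:1): theoretical n(HCl) = 8.1817 mol; at 95.55% yield, n(HCl) = 7.8176 mol.
Step 2 (HCl:FeCl2 = 2:1): theoretical n(FeCl2) = 3.9088 mol, so theoretical mass = 3.9088 × 126.75 = 495.44 g.
At 59.56% yield, actual mass of FeCl2 = 495.44 × 0.5956 = 295.08 g.

295.1 g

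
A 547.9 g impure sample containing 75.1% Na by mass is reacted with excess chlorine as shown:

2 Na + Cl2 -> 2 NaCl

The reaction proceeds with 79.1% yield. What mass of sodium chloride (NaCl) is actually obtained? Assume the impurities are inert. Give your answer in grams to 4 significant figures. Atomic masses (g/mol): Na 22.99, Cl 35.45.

Pure Na available = 547.9 g × 0.751 = 411.47 g.
M(Na) = 22.99 g/mol.
M(NaCl) = 22.99 + 35.45 = 58.44 g/mol.
n(Na) = 411.47 g / 22.99 g/mol = 17.898 mol.
From the equation the Na:NaCl mole ratio is 2:2, so n(NaCl) = 17.898 × 2/2 = 17.898 mol.
Mass of NaCl = 17.898 mol × 58.44 g/mol = 1046.0 g.
Actual mass collected = 1046.0 g × 0.791 = 827.35 g.

827.3 g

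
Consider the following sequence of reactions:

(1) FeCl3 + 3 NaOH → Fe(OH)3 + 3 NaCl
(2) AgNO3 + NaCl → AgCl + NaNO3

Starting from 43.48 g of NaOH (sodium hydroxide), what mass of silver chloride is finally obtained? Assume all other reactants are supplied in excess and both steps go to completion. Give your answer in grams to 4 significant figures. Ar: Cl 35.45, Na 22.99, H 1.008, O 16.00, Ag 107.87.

155.8 g

M(NaOH) = 22.99 + 16.00 + 1.008 = 39.998 g/mol.
M(AgCl) = 107.87 + 35.45 = 143.32 g/mol.
n(NaOH) = 43.480 / 39.998 = 1.0871 mol.
Step 1 gives a 3:3 ratio of NaOH to NaCl, so n(NaCl) = 1.0871 mol.
In step 2 the NaCl:AgCl ratio is 1:1, so n(AgCl) = 1.0871 mol.
Mass of AgCl = 1.0871 × 143.32 = 155.80 g.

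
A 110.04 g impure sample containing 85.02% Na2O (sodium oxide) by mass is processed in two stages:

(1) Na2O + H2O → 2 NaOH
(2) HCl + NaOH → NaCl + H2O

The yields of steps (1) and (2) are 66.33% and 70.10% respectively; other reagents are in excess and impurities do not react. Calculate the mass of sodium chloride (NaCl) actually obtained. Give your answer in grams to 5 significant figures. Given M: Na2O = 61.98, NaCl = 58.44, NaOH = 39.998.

Pure Na2O = 110.04 × 0.8502 = 93.5560 g.
n(Na2O) = 93.5560 / 61.98 = 1.50945 mol.
Step 1 (Na2O:NaOH = 1:2): theoretical n(NaOH) = 3.01891 mol; at 66.33% yield, n(NaOH) = 2.00244 mol.
Step 2 (NaOH:NaCl = 1:1): theoretical n(NaCl) = 2.00244 mol, so theoretical mass = 2.00244 × 58.44 = 117.023 g.
At 70.10% yield, actual mass of NaCl = 117.023 × 0.7010 = 82.0329 g.

82.033 g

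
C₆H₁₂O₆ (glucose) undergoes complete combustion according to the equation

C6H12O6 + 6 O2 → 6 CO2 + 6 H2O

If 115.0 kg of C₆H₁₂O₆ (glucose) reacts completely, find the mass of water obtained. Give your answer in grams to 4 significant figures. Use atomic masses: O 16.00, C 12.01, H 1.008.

M(C6H12O6) = 6(12.01) + 12(1.008) + 6(16.00) = 180.156 g/mol.
M(H2O) = 2(1.008) + 16.00 = 18.016 g/mol.
Convert: 115.0 kg = 115000 g.
n(C6H12O6) = 115000 g / 180.156 g/mol = 638.34 mol.
From the equation the C6H12O6:H2O mole ratio is 1:6, so n(H2O) = 638.34 × 6/1 = 3830.0 mol.
Mass of H2O = 3830.0 mol × 18.016 g/mol = 69002 g.

69000 g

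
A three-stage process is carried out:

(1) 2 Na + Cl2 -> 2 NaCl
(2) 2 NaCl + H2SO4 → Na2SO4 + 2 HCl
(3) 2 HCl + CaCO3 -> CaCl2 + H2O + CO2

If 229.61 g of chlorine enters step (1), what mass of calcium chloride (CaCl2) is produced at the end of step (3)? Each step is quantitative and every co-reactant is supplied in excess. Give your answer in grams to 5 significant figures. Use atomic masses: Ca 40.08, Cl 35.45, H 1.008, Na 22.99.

M(Cl2) = 2(35.45) = 70.90 g/mol.
M(CaCl2) = 40.08 + 2(35.45) = 110.98 g/mol.
n(Cl2) = 229.61 / 70.90 = 3.23850 mol.
Reaction (1): Cl2→NaCl ratio 1:2 ⇒ n(NaCl) = 6.47701 mol.
Reaction (2): NaCl→HCl ratio 2:2 ⇒ n(HCl) = 6.47701 mol.
Reaction (3): HCl→CaCl2 ratio 2:1 ⇒ n(CaCl2) = 3.23850 mol.
Mass of CaCl2 = 3.23850 × 110.98 = 359.409 g.

359.41 g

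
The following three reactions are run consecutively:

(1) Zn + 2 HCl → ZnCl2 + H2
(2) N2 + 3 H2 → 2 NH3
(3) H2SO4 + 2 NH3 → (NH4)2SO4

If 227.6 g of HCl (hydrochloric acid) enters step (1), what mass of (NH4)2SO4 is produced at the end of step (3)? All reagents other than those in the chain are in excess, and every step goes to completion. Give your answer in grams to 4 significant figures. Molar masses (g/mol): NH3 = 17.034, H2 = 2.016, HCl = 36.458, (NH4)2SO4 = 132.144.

n(HCl) = 227.6 / 36.458 = 6.2428 mol.
Reaction (1): HCl→H2 ratio 2:1 ⇒ n(H2) = 3.1214 mol.
Reaction (2): H2→NH3 ratio 3:2 ⇒ n(NH3) = 2.0809 mol.
Reaction (3): NH3→(NH4)2SO4 ratio 2:1 ⇒ n((NH4)2SO4) = 1.0405 mol.
Mass of (NH4)2SO4 = 1.0405 × 132.144 = 137.49 g.

137.5 g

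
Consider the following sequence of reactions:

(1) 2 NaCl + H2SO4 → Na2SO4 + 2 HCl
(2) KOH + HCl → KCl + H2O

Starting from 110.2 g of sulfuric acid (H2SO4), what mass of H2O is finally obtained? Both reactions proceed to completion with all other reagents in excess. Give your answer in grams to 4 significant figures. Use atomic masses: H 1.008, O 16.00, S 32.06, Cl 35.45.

M(H2SO4) = 2(1.008) + 32.06 + 4(16.00) = 98.076 g/mol.
M(H2O) = 2(1.008) + 16.00 = 18.016 g/mol.
n(H2SO4) = 110.20 / 98.076 = 1.1236 mol.
Step 1 gives a 1:2 ratio of H2SO4 to HCl, so n(HCl) = 2.2472 mol.
In step 2 the HCl:H2O ratio is 1:1, so n(H2O) = 2.2472 mol.
Mass of H2O = 2.2472 × 18.016 = 40.486 g.

40.49 g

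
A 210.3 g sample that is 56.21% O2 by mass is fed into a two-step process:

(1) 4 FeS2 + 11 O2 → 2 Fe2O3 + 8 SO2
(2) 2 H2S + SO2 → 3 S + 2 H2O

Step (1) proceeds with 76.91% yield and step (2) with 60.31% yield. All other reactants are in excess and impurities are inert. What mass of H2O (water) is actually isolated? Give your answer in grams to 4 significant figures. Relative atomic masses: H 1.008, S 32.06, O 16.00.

Pure O2 = 210.3 × 0.5621 = 118.21 g.
M(O2) = 2(16.00) = 32.00 g/mol.
M(H2O) = 2(1.008) + 16.00 = 18.016 g/mol.
n(O2) = 118.21 / 32.00 = 3.6941 mol.
Step 1 (O2:SO2 = 11:8): theoretical n(SO2) = 2.6866 mol; at 76.91% yield, n(SO2) = 2.0663 mol.
Step 2 (SO2:H2O = 1:2): theoretical n(H2O) = 4.1325 mol, so theoretical mass = 4.1325 × 18.016 = 74.451 g.
At 60.31% yield, actual mass of H2O = 74.451 × 0.6031 = 44.901 g.

44.90 g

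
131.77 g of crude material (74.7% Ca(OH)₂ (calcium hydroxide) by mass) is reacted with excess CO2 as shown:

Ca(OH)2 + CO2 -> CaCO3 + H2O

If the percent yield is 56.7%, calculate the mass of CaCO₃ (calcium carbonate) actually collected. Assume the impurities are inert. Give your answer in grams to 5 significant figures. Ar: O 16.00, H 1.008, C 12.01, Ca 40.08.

Pure Ca(OH)2 available = 131.77 g × 0.747 = 98.4322 g.
M(Ca(OH)2) = 40.08 + 2(16.00) + 2(1.008) = 74.096 g/mol.
M(CaCO3) = 40.08 + 12.01 + 3(16.00) = 100.09 g/mol.
n(Ca(OH)2) = 98.4322 g / 74.096 g/mol = 1.32844 mol.
From the equation the Ca(OH)2:CaCO3 mole ratio is 1:1, so n(CaCO3) = 1.32844 × 1/1 = 1.32844 mol.
Mass of CaCO3 = 1.32844 mol × 100.09 g/mol = 132.964 g.
Actual mass collected = 132.964 g × 0.567 = 75.3904 g.

75.390 g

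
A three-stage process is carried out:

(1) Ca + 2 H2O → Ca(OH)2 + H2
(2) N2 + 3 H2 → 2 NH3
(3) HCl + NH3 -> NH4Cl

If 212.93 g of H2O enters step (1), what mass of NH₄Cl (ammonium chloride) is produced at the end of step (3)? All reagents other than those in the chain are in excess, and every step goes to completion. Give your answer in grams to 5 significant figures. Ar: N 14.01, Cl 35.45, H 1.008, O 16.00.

M(H2O) = 2(1.008) + 16.00 = 18.016 g/mol.
M(NH4Cl) = 14.01 + 4(1.008) + 35.45 = 53.492 g/mol.
n(H2O) = 212.93 / 18.016 = 11.8189 mol.
Reaction (1): H2O→H2 ratio 2:1 ⇒ n(H2) = 5.90947 mol.
Reaction (2): H2→NH3 ratio 3:2 ⇒ n(NH3) = 3.93965 mol.
Reaction (3): NH3→NH4Cl ratio 1:1 ⇒ n(NH4Cl) = 3.93965 mol.
Mass of NH4Cl = 3.93965 × 53.492 = 210.740 g.

210.74 g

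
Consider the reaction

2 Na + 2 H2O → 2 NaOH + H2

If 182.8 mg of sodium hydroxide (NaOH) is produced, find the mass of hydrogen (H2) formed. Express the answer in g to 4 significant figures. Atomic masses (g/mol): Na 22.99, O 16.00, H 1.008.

M(NaOH) = 22.99 + 16.00 + 1.008 = 39.998 g/mol.
M(H2) = 2(1.008) = 2.016 g/mol.
Convert: 182.8 mg = 0.18280 g.
n(NaOH) = 0.18280 g / 39.998 g/mol = 0.0045702 mol.
From the equation the NaOH:H2 mole ratio is 2:1, so n(H2) = 0.0045702 × 1/2 = 0.0022851 mol.
Mass of H2 = 0.0022851 mol × 2.016 g/mol = 0.0046068 g.

0.004607 g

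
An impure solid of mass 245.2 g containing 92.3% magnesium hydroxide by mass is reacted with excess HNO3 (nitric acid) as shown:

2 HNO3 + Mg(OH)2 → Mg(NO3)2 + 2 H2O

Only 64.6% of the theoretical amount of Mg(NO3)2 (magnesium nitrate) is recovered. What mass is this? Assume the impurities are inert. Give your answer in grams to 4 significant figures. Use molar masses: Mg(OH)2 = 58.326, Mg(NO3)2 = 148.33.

371.8 g

Pure Mg(OH)2 available = 245.2 g × 0.923 = 226.32 g.
n(Mg(OH)2) = 226.32 g / 58.326 g/mol = 3.8803 mol.
From the equation the Mg(OH)2:Mg(NO3)2 mole ratio is 1:1, so n(Mg(NO3)2) = 3.8803 × 1/1 = 3.8803 mol.
Mass of Mg(NO3)2 = 3.8803 mol × 148.33 g/mol = 575.56 g.
Actual mass collected = 575.56 g × 0.646 = 371.81 g.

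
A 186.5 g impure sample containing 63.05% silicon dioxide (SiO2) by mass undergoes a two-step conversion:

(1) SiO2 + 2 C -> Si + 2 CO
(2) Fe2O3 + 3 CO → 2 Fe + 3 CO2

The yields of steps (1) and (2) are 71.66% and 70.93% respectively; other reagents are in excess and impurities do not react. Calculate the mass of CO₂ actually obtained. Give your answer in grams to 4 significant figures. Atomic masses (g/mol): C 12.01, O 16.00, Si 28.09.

87.55 g

Pure SiO2 = 186.5 × 0.6305 = 117.59 g.
M(SiO2) = 28.09 + 2(16.00) = 60.09 g/mol.
M(CO2) = 12.01 + 2(16.00) = 44.01 g/mol.
n(SiO2) = 117.59 / 60.09 = 1.9569 mol.
Step 1 (SiO2:CO = 1:2): theoretical n(CO) = 3.9137 mol; at 71.66% yield, n(CO) = 2.8046 mol.
Step 2 (CO:CO2 = 3:3): theoretical n(CO2) = 2.8046 mol, so theoretical mass = 2.8046 × 44.01 = 123.43 g.
At 70.93% yield, actual mass of CO2 = 123.43 × 0.7093 = 87.549 g.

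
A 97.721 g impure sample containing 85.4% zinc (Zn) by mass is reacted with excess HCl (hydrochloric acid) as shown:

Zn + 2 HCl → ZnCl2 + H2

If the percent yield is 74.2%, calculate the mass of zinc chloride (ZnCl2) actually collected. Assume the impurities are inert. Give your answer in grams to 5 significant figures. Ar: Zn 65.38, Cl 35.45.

Pure Zn available = 97.721 g × 0.854 = 83.4537 g.
M(Zn) = 65.38 g/mol.
M(ZnCl2) = 65.38 + 2(35.45) = 136.28 g/mol.
n(Zn) = 83.4537 g / 65.38 g/mol = 1.27644 mol.
From the equation the Zn:ZnCl2 mole ratio is 1:1, so n(ZnCl2) = 1.27644 × 1/1 = 1.27644 mol.
Mass of ZnCl2 = 1.27644 mol × 136.28 g/mol = 173.953 g.
Actual mass collected = 173.953 g × 0.742 = 129.073 g.

129.07 g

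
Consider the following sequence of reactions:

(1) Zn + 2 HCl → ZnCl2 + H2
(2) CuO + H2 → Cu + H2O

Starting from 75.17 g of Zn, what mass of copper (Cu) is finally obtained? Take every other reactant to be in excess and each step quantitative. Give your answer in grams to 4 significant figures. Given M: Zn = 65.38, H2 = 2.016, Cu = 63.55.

73.07 g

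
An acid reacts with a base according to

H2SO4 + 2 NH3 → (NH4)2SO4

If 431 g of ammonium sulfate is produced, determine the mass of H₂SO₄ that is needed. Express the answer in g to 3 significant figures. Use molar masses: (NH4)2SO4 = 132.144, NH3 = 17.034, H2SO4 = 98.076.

n((NH4)2SO4) = 431.0 g / 132.144 g/mol = 3.262 mol.
From the equation the (NH4)2SO4:H2SO4 mole ratio is 1:1, so n(H2SO4) = 3.262 × 1/1 = 3.262 mol.
Mass of H2SO4 = 3.262 mol × 98.076 g/mol = 319.9 g.

320 g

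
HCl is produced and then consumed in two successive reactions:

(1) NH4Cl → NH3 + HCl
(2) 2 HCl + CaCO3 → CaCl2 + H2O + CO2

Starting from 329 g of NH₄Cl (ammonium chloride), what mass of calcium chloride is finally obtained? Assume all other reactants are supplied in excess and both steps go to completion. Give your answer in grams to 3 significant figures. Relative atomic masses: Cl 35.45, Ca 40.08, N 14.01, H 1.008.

M(NH4Cl) = 14.01 + 4(1.008) + 35.45 = 53.492 g/mol.
M(CaCl2) = 40.08 + 2(35.45) = 110.98 g/mol.
n(NH4Cl) = 329.0 / 53.492 = 6.150 mol.
Step 1 gives a 1:1 ratio of NH4Cl to HCl, so n(HCl) = 6.150 mol.
In step 2 the HCl:CaCl2 ratio is 2:1, so n(CaCl2) = 3.075 mol.
Mass of CaCl2 = 3.075 × 110.98 = 341.3 g.

341 g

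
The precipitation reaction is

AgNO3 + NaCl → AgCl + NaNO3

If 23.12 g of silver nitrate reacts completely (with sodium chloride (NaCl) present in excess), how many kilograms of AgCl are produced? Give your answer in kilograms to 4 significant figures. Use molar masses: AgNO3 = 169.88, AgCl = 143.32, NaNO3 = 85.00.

0.01951 kg

n(AgNO3) = 23.120 g / 169.88 g/mol = 0.13610 mol.
From the equation the AgNO3:AgCl mole ratio is 1:1, so n(AgCl) = 0.13610 × 1/1 = 0.13610 mol.
Mass of AgCl = 0.13610 mol × 143.32 g/mol = 19.505 g.
Converting to kg: 19.505 g = 0.01951 kg.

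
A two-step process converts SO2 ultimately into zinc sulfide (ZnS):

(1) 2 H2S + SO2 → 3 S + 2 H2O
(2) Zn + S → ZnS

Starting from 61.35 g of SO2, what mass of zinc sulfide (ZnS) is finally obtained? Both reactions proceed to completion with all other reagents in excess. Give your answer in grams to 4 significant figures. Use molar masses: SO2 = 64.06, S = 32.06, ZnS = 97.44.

n(SO2) = 61.350 / 64.06 = 0.95770 mol.
Step 1 gives a 1:3 ratio of SO2 to S, so n(S) = 2.8731 mol.
In step 2 the S:ZnS ratio is 1:1, so n(ZnS) = 2.8731 mol.
Mass of ZnS = 2.8731 × 97.44 = 279.95 g.

280.0 g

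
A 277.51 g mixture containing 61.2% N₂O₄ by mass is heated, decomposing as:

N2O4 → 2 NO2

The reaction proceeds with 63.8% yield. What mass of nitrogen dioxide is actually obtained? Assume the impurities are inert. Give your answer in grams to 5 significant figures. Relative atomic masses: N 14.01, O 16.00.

108.36 g

Pure N2O4 available = 277.51 g × 0.612 = 169.836 g.
M(N2O4) = 2(14.01) + 4(16.00) = 92.02 g/mol.
M(NO2) = 14.01 + 2(16.00) = 46.01 g/mol.
n(N2O4) = 169.836 g / 92.02 g/mol = 1.84564 mol.
From the equation the N2O4:NO2 mole ratio is 1:2, so n(NO2) = 1.84564 × 2/1 = 3.69129 mol.
Mass of NO2 = 3.69129 mol × 46.01 g/mol = 169.836 g.
Actual mass collected = 169.836 g × 0.638 = 108.355 g.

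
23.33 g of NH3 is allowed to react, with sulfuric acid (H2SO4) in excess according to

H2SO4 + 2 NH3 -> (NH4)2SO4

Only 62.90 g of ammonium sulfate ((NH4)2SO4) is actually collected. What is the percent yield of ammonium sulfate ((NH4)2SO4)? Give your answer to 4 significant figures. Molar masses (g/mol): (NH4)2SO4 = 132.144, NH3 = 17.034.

n(NH3) = 23.330 g / 17.034 g/mol = 1.3696 mol.
From the equation the NH3:(NH4)2SO4 mole ratio is 2:1, so n((NH4)2SO4) = 1.3696 × 1/2 = 0.68481 mol.
Mass of (NH4)2SO4 = 0.68481 mol × 132.144 g/mol = 90.493 g.
This is the theoretical yield. Percent yield = 62.90 g / 90.493 g × 100% = 69.508%.

69.51 %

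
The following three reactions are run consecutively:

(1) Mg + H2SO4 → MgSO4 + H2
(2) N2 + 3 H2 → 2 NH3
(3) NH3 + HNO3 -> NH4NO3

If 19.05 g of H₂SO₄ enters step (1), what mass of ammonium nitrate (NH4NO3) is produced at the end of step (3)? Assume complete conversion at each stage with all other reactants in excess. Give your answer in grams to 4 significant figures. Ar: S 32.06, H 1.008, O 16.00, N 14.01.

10.37 g

M(H2SO4) = 2(1.008) + 32.06 + 4(16.00) = 98.076 g/mol.
M(NH4NO3) = 2(14.01) + 4(1.008) + 3(16.00) = 80.052 g/mol.
n(H2SO4) = 19.05 / 98.076 = 0.19424 mol.
Reaction (1): H2SO4→H2 ratio 1:1 ⇒ n(H2) = 0.19424 mol.
Reaction (2): H2→NH3 ratio 3:2 ⇒ n(NH3) = 0.12949 mol.
Reaction (3): NH3→NH4NO3 ratio 1:1 ⇒ n(NH4NO3) = 0.12949 mol.
Mass of NH4NO3 = 0.12949 × 80.052 = 10.366 g.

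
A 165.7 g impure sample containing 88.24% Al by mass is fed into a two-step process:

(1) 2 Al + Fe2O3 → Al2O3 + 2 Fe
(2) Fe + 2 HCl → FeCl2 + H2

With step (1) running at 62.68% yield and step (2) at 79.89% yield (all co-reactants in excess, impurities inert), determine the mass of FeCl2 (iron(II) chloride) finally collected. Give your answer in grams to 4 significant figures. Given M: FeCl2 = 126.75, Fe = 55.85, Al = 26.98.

344.0 g

Pure Al = 165.7 × 0.8824 = 146.21 g.
n(Al) = 146.21 / 26.98 = 5.4193 mol.
Step 1 (Al:Fe = 2:2): theoretical n(Fe) = 5.4193 mol; at 62.68% yield, n(Fe) = 3.3968 mol.
Step 2 (Fe:FeCl2 = 1:1): theoretical n(FeCl2) = 3.3968 mol, so theoretical mass = 3.3968 × 126.75 = 430.55 g.
At 79.89% yield, actual mass of FeCl2 = 430.55 × 0.7989 = 343.97 g.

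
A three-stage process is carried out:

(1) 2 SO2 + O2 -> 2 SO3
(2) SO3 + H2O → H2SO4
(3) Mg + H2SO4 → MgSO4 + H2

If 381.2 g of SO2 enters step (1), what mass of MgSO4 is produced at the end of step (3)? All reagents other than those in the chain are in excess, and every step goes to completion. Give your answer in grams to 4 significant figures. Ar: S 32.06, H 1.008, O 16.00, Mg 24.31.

M(SO2) = 32.06 + 2(16.00) = 64.06 g/mol.
M(MgSO4) = 24.31 + 32.06 + 4(16.00) = 120.37 g/mol.
n(SO2) = 381.2 / 64.06 = 5.9507 mol.
Reaction (1): SO2→SO3 ratio 2:2 ⇒ n(SO3) = 5.9507 mol.
Reaction (2): SO3→H2SO4 ratio 1:1 ⇒ n(H2SO4) = 5.9507 mol.
Reaction (3): H2SO4→MgSO4 ratio 1:1 ⇒ n(MgSO4) = 5.9507 mol.
Mass of MgSO4 = 5.9507 × 120.37 = 716.28 g.

716.3 g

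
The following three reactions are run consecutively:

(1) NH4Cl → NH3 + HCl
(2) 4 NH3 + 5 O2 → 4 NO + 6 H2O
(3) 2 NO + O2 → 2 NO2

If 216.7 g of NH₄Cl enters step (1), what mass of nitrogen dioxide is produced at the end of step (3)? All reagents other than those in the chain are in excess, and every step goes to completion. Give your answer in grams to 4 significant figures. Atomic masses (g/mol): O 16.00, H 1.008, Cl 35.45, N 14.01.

186.4 g

M(NH4Cl) = 14.01 + 4(1.008) + 35.45 = 53.492 g/mol.
M(NO2) = 14.01 + 2(16.00) = 46.01 g/mol.
n(NH4Cl) = 216.7 / 53.492 = 4.0511 mol.
Reaction (1): NH4Cl→NH3 ratio 1:1 ⇒ n(NH3) = 4.0511 mol.
Reaction (2): NH3→NO ratio 4:4 ⇒ n(NO) = 4.0511 mol.
Reaction (3): NO→NO2 ratio 2:2 ⇒ n(NO2) = 4.0511 mol.
Mass of NO2 = 4.0511 × 46.01 = 186.39 g.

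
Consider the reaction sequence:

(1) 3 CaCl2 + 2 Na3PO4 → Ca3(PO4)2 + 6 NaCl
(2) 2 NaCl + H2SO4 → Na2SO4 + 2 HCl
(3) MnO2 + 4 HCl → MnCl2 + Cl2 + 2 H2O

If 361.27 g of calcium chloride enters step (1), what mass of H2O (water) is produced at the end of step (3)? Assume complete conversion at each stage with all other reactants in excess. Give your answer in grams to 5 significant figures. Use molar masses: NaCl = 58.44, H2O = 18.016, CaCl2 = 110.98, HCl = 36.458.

n(CaCl2) = 361.27 / 110.98 = 3.25527 mol.
Reaction (1): CaCl2→NaCl ratio 3:6 ⇒ n(NaCl) = 6.51054 mol.
Reaction (2): NaCl→HCl ratio 2:2 ⇒ n(HCl) = 6.51054 mol.
Reaction (3): HCl→H2O ratio 4:2 ⇒ n(H2O) = 3.25527 mol.
Mass of H2O = 3.25527 × 18.016 = 58.6470 g.

58.647 g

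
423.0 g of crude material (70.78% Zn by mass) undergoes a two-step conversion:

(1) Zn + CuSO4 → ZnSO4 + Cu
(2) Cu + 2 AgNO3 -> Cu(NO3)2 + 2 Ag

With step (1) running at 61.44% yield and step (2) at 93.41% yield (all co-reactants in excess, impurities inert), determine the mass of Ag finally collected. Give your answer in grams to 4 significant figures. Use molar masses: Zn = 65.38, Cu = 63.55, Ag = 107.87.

Pure Zn = 423.0 × 0.7078 = 299.40 g.
n(Zn) = 299.40 / 65.38 = 4.5794 mol.
Step 1 (Zn:Cu = 1:1): theoretical n(Cu) = 4.5794 mol; at 61.44% yield, n(Cu) = 2.8136 mol.
Step 2 (Cu:Ag = 1:2): theoretical n(Ag) = 5.6271 mol, so theoretical mass = 5.6271 × 107.87 = 607.00 g.
At 93.41% yield, actual mass of Ag = 607.00 × 0.9341 = 567.00 g.

567.0 g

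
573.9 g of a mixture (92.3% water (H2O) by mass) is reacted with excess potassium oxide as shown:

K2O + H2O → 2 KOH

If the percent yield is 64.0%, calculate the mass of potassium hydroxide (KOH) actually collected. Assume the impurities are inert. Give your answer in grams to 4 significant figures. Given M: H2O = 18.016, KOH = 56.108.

Pure H2O available = 573.9 g × 0.923 = 529.71 g.
n(H2O) = 529.71 g / 18.016 g/mol = 29.402 mol.
From the equation the H2O:KOH mole ratio is 1:2, so n(KOH) = 29.402 × 2/1 = 58.804 mol.
Mass of KOH = 58.804 mol × 56.108 g/mol = 3299.4 g.
Actual mass collected = 3299.4 g × 0.640 = 2111.6 g.

2112 g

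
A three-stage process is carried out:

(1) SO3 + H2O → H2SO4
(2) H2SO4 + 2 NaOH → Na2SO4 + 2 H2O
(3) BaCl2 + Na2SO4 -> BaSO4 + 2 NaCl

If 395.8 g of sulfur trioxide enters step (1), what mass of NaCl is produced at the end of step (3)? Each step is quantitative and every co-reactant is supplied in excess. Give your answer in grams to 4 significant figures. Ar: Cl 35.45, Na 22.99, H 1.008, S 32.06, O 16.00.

577.8 g

M(SO3) = 32.06 + 3(16.00) = 80.06 g/mol.
M(NaCl) = 22.99 + 35.45 = 58.44 g/mol.
n(SO3) = 395.8 / 80.06 = 4.9438 mol.
Reaction (1): SO3→H2SO4 ratio 1:1 ⇒ n(H2SO4) = 4.9438 mol.
Reaction (2): H2SO4→Na2SO4 ratio 1:1 ⇒ n(Na2SO4) = 4.9438 mol.
Reaction (3): Na2SO4→NaCl ratio 1:2 ⇒ n(NaCl) = 9.8876 mol.
Mass of NaCl = 9.8876 × 58.44 = 577.83 g.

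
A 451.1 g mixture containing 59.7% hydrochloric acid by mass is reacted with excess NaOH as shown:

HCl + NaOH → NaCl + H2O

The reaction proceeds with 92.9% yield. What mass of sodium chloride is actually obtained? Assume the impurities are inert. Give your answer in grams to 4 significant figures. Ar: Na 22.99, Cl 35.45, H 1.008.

401.0 g

Pure HCl available = 451.1 g × 0.597 = 269.31 g.
M(HCl) = 1.008 + 35.45 = 36.458 g/mol.
M(NaCl) = 22.99 + 35.45 = 58.44 g/mol.
n(HCl) = 269.31 g / 36.458 g/mol = 7.3868 mol.
From the equation the HCl:NaCl mole ratio is 1:1, so n(NaCl) = 7.3868 × 1/1 = 7.3868 mol.
Mass of NaCl = 7.3868 mol × 58.44 g/mol = 431.68 g.
Actual mass collected = 431.68 g × 0.929 = 401.03 g.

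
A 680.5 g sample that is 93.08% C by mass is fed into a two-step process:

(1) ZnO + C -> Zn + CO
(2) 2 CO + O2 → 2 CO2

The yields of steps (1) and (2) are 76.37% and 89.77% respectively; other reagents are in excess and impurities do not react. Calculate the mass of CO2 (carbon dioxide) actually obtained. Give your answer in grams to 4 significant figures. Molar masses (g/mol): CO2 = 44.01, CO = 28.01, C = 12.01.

Pure C = 680.5 × 0.9308 = 633.41 g.
n(C) = 633.41 / 12.01 = 52.740 mol.
Step 1 (C:CO = 1:1): theoretical n(CO) = 52.740 mol; at 76.37% yield, n(CO) = 40.278 mol.
Step 2 (CO:CO2 = 2:2): theoretical n(CO2) = 40.278 mol, so theoretical mass = 40.278 × 44.01 = 1772.6 g.
At 89.77% yield, actual mass of CO2 = 1772.6 × 0.8977 = 1591.3 g.

1591 g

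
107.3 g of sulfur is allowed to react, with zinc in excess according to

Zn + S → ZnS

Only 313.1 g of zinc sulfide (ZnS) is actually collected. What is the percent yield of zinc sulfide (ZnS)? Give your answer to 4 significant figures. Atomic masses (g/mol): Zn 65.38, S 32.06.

96.01 %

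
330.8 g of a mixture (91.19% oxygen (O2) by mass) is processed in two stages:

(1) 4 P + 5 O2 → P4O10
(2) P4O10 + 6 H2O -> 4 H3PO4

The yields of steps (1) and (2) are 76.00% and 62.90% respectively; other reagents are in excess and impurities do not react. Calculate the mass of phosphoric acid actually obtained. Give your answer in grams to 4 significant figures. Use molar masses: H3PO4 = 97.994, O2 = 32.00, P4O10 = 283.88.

353.3 g

Pure O2 = 330.8 × 0.9119 = 301.66 g.
n(O2) = 301.66 / 32.00 = 9.4268 mol.
Step 1 (O2:P4O10 = 5:1): theoretical n(P4O10) = 1.8854 mol; at 76.00% yield, n(P4O10) = 1.4329 mol.
Step 2 (P4O10:H3PO4 = 1:4): theoretical n(H3PO4) = 5.7315 mol, so theoretical mass = 5.7315 × 97.994 = 561.65 g.
At 62.90% yield, actual mass of H3PO4 = 561.65 × 0.6290 = 353.28 g.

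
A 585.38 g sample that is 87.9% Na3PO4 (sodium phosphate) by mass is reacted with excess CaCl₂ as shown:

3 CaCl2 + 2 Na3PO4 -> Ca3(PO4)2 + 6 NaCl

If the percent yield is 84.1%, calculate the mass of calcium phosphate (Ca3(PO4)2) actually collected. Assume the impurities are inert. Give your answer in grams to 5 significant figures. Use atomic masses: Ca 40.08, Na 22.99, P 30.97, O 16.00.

409.38 g

Pure Na3PO4 available = 585.38 g × 0.879 = 514.549 g.
M(Na3PO4) = 3(22.99) + 30.97 + 4(16.00) = 163.94 g/mol.
M(Ca3(PO4)2) = 3(40.08) + 2(30.97) + 8(16.00) = 310.18 g/mol.
n(Na3PO4) = 514.549 g / 163.94 g/mol = 3.13864 mol.
From the equation the Na3PO4:Ca3(PO4)2 mole ratio is 2:1, so n(Ca3(PO4)2) = 3.13864 × 1/2 = 1.56932 mol.
Mass of Ca3(PO4)2 = 1.56932 mol × 310.18 g/mol = 486.772 g.
Actual mass collected = 486.772 g × 0.841 = 409.375 g.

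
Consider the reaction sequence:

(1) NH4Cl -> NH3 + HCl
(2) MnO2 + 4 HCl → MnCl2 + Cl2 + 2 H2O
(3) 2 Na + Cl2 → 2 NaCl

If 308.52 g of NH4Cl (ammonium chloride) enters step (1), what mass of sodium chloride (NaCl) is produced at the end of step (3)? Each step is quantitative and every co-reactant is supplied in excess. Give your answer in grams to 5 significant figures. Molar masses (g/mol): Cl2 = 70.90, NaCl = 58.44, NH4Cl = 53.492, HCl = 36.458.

168.53 g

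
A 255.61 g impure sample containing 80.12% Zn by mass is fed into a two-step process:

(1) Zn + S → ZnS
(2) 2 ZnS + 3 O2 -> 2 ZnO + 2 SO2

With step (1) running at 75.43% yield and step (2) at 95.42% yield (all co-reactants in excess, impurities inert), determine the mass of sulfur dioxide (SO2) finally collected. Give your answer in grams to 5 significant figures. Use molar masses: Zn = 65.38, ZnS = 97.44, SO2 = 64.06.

Pure Zn = 255.61 × 0.8012 = 204.795 g.
n(Zn) = 204.795 / 65.38 = 3.13238 mol.
Step 1 (Zn:ZnS = 1:1): theoretical n(ZnS) = 3.13238 mol; at 75.43% yield, n(ZnS) = 2.36275 mol.
Step 2 (ZnS:SO2 = 2:2): theoretical n(SO2) = 2.36275 mol, so theoretical mass = 2.36275 × 64.06 = 151.358 g.
At 95.42% yield, actual mass of SO2 = 151.358 × 0.9542 = 144.426 g.

144.43 g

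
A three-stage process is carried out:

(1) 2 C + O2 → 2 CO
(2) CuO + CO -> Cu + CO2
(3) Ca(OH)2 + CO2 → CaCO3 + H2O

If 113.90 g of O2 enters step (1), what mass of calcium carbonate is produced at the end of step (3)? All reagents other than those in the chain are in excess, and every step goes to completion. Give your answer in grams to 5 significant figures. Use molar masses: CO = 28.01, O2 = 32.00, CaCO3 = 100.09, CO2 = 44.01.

n(O2) = 113.90 / 32.00 = 3.55938 mol.
Reaction (1): O2→CO ratio 1:2 ⇒ n(CO) = 7.11875 mol.
Reaction (2): CO→CO2 ratio 1:1 ⇒ n(CO2) = 7.11875 mol.
Reaction (3): CO2→CaCO3 ratio 1:1 ⇒ n(CaCO3) = 7.11875 mol.
Mass of CaCO3 = 7.11875 × 100.09 = 712.516 g.

712.52 g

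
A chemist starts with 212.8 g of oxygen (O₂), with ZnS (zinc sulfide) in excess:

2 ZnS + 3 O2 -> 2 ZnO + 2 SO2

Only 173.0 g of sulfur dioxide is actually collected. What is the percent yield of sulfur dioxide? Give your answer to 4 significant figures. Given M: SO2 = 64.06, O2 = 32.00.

60.92 %

n(O2) = 212.80 g / 32.00 g/mol = 6.6500 mol.
From the equation the O2:SO2 mole ratio is 3:2, so n(SO2) = 6.6500 × 2/3 = 4.4333 mol.
Mass of SO2 = 4.4333 mol × 64.06 g/mol = 284.00 g.
This is the theoretical yield. Percent yield = 173.0 g / 284.00 g × 100% = 60.916%.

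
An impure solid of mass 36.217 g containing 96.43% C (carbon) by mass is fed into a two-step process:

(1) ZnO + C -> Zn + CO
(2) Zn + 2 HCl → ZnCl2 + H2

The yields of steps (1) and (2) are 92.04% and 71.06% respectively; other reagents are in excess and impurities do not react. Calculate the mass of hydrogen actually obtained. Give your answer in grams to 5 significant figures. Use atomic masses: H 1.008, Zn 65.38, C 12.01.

3.8342 g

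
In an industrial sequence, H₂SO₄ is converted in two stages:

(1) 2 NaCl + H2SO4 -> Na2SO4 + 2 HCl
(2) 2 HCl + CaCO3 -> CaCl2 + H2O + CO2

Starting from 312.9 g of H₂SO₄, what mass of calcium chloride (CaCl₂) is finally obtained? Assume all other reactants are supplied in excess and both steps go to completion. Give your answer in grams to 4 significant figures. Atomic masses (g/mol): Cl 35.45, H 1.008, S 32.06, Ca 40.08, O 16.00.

M(H2SO4) = 2(1.008) + 32.06 + 4(16.00) = 98.076 g/mol.
M(CaCl2) = 40.08 + 2(35.45) = 110.98 g/mol.
n(H2SO4) = 312.90 / 98.076 = 3.1904 mol.
Step 1 gives a 1:2 ratio of H2SO4 to HCl, so n(HCl) = 6.3808 mol.
In step 2 the HCl:CaCl2 ratio is 2:1, so n(CaCl2) = 3.1904 mol.
Mass of CaCl2 = 3.1904 × 110.98 = 354.07 g.

354.1 g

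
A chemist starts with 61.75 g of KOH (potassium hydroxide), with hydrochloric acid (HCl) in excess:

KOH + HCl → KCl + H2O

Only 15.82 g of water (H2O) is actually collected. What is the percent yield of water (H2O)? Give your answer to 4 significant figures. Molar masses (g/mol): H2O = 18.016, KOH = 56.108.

79.79 %

n(KOH) = 61.750 g / 56.108 g/mol = 1.1006 mol.
From the equation the KOH:H2O mole ratio is 1:1, so n(H2O) = 1.1006 × 1/1 = 1.1006 mol.
Mass of H2O = 1.1006 mol × 18.016 g/mol = 19.828 g.
This is the theoretical yield. Percent yield = 15.82 g / 19.828 g × 100% = 79.788%.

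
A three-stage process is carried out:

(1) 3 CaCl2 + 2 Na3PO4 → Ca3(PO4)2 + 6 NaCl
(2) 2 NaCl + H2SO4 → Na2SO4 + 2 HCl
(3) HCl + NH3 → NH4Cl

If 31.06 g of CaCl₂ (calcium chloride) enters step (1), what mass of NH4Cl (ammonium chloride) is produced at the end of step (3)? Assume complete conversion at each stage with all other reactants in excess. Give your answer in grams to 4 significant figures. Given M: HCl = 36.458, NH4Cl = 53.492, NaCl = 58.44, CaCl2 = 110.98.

29.94 g

n(CaCl2) = 31.06 / 110.98 = 0.27987 mol.
Reaction (1): CaCl2→NaCl ratio 3:6 ⇒ n(NaCl) = 0.55974 mol.
Reaction (2): NaCl→HCl ratio 2:2 ⇒ n(HCl) = 0.55974 mol.
Reaction (3): HCl→NH4Cl ratio 1:1 ⇒ n(NH4Cl) = 0.55974 mol.
Mass of NH4Cl = 0.55974 × 53.492 = 29.942 g.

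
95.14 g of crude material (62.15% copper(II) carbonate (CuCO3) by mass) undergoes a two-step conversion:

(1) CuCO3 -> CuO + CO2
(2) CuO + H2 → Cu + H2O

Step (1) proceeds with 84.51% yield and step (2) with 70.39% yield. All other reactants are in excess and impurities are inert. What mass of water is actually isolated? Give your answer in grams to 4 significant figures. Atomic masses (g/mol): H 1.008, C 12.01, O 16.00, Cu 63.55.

5.129 g

Pure CuCO3 = 95.14 × 0.6215 = 59.130 g.
M(CuCO3) = 63.55 + 12.01 + 3(16.00) = 123.56 g/mol.
M(H2O) = 2(1.008) + 16.00 = 18.016 g/mol.
n(CuCO3) = 59.130 / 123.56 = 0.47855 mol.
Step 1 (CuCO3:CuO = 1:1): theoretical n(CuO) = 0.47855 mol; at 84.51% yield, n(CuO) = 0.40442 mol.
Step 2 (CuO:H2O = 1:1): theoretical n(H2O) = 0.40442 mol, so theoretical mass = 0.40442 × 18.016 = 7.2861 g.
At 70.39% yield, actual mass of H2O = 7.2861 × 0.7039 = 5.1287 g.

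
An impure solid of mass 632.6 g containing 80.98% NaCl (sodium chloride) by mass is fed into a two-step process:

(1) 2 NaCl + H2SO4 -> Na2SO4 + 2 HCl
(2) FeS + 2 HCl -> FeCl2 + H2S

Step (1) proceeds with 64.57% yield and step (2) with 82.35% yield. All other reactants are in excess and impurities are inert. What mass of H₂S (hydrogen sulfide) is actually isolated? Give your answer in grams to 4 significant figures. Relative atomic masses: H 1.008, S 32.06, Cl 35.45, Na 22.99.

79.42 g

Pure NaCl = 632.6 × 0.8098 = 512.28 g.
M(NaCl) = 22.99 + 35.45 = 58.44 g/mol.
M(H2S) = 2(1.008) + 32.06 = 34.076 g/mol.
n(NaCl) = 512.28 / 58.44 = 8.7659 mol.
Step 1 (NaCl:HCl = 2:2): theoretical n(HCl) = 8.7659 mol; at 64.57% yield, n(HCl) = 5.6601 mol.
Step 2 (HCl:H2S = 2:1): theoretical n(H2S) = 2.8301 mol, so theoretical mass = 2.8301 × 34.076 = 96.438 g.
At 82.35% yield, actual mass of H2S = 96.438 × 0.8235 = 79.416 g.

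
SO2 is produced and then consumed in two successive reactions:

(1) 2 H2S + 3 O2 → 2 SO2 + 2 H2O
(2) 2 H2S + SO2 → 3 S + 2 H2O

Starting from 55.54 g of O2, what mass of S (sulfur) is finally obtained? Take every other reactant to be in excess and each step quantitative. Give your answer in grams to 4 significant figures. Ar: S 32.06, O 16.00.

111.3 g

M(O2) = 2(16.00) = 32.00 g/mol.
M(S) = 32.06 g/mol.
n(O2) = 55.540 / 32.00 = 1.7356 mol.
Step 1 gives a 3:2 ratio of O2 to SO2, so n(SO2) = 1.1571 mol.
In step 2 the SO2:S ratio is 1:3, so n(S) = 3.4712 mol.
Mass of S = 3.4712 × 32.06 = 111.29 g.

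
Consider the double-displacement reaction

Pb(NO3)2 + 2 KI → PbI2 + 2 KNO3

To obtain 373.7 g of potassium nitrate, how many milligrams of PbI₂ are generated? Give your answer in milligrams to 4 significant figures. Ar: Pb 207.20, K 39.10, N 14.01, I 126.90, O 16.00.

851900 mg

M(KNO3) = 39.10 + 14.01 + 3(16.00) = 101.11 g/mol.
M(PbI2) = 207.20 + 2(126.90) = 461.00 g/mol.
n(KNO3) = 373.70 g / 101.11 g/mol = 3.6960 mol.
From the equation the KNO3:PbI2 mole ratio is 2:1, so n(PbI2) = 3.6960 × 1/2 = 1.8480 mol.
Mass of PbI2 = 1.8480 mol × 461.00 g/mol = 851.92 g.
Converting to mg: 851.92 g = 851900 mg.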